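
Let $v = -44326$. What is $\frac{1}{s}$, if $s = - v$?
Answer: $\frac{1}{44326} \approx 2.256 \cdot 10^{-5}$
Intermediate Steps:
$s = 44326$ ($s = \left(-1\right) \left(-44326\right) = 44326$)
$\frac{1}{s} = \frac{1}{44326}$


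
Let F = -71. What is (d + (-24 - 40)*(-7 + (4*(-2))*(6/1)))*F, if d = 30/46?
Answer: -5749225/23 ≈ -2.4997e+5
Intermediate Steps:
d = 15/23 (d = 30*(1/46) = 15/23 ≈ 0.65217)
(d + (-24 - 40)*(-7 + (4*(-2))*(6/1)))*F = (15/23 + (-24 - 40)*(-7 + (4*(-2))*(6/1)))*(-71) = (15/23 - 64*(-7 - 48))*(-71) = (15/23 - 64*(-55))*(-71) = (15/23 + 3520)*(-71) = (80975/23)*(-71) = -5749225/23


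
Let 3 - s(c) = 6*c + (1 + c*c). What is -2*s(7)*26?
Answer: 4628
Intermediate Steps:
s(c) = 2 - c² - 6*c (s(c) = 3 - (6*c + (1 + c*c)) = 3 - (6*c + (1 + c²)) = 3 - (1 + c² + 6*c) = 3 + (-1 - c² - 6*c) = 2 - c² - 6*c)
-2*s(7)*26 = -2*(2 - 1*7² - 6*7)*26 = -2*(2 - 1*49 - 42)*26 = -2*(2 - 49 - 42)*26 = -2*(-89)*26 = 178*26 = 4628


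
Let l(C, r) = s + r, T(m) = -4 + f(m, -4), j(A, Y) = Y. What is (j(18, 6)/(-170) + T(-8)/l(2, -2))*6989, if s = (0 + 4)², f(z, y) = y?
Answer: -2523029/595 ≈ -4240.4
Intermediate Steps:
s = 16 (s = 4² = 16)
T(m) = -8 (T(m) = -4 - 4 = -8)
l(C, r) = 16 + r
(j(18, 6)/(-170) + T(-8)/l(2, -2))*6989 = (6/(-170) - 8/(16 - 2))*6989 = (6*(-1/170) - 8/14)*6989 = (-3/85 - 8*1/14)*6989 = (-3/85 - 4/7)*6989 = -361/595*6989 = -2523029/595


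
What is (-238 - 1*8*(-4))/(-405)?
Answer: 206/405 ≈ 0.50864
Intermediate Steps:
(-238 - 1*8*(-4))/(-405) = (-238 - 8*(-4))*(-1/405) = (-238 + 32)*(-1/405) = -206*(-1/405) = 206/405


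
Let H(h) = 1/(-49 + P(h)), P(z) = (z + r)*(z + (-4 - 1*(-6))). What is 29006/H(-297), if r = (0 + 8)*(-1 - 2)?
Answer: 2745301876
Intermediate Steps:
r = -24 (r = 8*(-3) = -24)
P(z) = (-24 + z)*(2 + z) (P(z) = (z - 24)*(z + (-4 - 1*(-6))) = (-24 + z)*(z + (-4 + 6)) = (-24 + z)*(z + 2) = (-24 + z)*(2 + z))
H(h) = 1/(-97 + h**2 - 22*h) (H(h) = 1/(-49 + (-48 + h**2 - 22*h)) = 1/(-97 + h**2 - 22*h))
29006/H(-297) = 29006/(1/(-97 + (-297)**2 - 22*(-297))) = 29006/(1/(-97 + 88209 + 6534)) = 29006/(1/94646) = 29006*94646 = 2745301876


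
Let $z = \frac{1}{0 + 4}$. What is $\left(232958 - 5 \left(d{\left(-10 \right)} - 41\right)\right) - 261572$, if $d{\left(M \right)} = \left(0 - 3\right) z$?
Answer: $- \frac{113621}{4} \approx -28405.0$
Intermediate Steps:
$z = \frac{1}{4} \approx 0.25$
$d{\left(M \right)} = - \frac{3}{4}$ ($d{\left(M \right)} = \left(0 - 3\right) \frac{1}{4} = \left(-3\right) \frac{1}{4} = - \frac{3}{4}$)
$\left(232958 - 5 \left(d{\left(-10 \right)} - 41\right)\right) - 261572 = \left(232958 - 5 \left(- \frac{3}{4} - 41\right)\right) - 261572 = \left(232958 - - \frac{835}{4}\right) - 261572 = \left(232958 + \frac{835}{4}\right) - 261572 = \frac{932667}{4} - 261572 = - \frac{113621}{4}$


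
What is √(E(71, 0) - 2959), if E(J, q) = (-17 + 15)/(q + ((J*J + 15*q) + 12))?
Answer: I*√75551591937/5053 ≈ 54.397*I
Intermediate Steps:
E(J, q) = -2/(12 + J² + 16*q) (E(J, q) = -2/(q + ((J² + 15*q) + 12)) = -2/(q + (12 + J² + 15*q)) = -2/(12 + J² + 16*q))
√(E(71, 0) - 2959) = √(-2/(12 + 71² + 16*0) - 2959) = √(-2/(12 + 5041 + 0) - 2959) = √(-2/5053 - 2959) = √(-14951829/5053) = I*√75551591937/5053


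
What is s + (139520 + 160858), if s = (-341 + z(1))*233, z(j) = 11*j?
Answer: 223488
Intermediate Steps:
s = -76890 (s = (-341 + 11*1)*233 = (-341 + 11)*233 = -330*233 = -76890)
s + (139520 + 160858) = -76890 + (139520 + 160858) = -76890 + 300378 = 223488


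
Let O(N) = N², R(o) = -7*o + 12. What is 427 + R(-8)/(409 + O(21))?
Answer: 10677/25 ≈ 427.08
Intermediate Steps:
R(o) = 12 - 7*o
427 + R(-8)/(409 + O(21)) = 427 + (12 - 7*(-8))/(409 + 21²) = 427 + (12 + 56)/(409 + 441) = 427 + 68/850 = 427 + 68*(1/850) = 427 + 2/25 = 10677/25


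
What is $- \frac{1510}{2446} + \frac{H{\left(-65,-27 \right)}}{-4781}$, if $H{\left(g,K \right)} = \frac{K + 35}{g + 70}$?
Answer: $- \frac{18058059}{29235815} \approx -0.61767$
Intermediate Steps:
$H{\left(g,K \right)} = \frac{35 + K}{70 + g}$
$- \frac{1510}{2446} + \frac{H{\left(-65,-27 \right)}}{-4781} = - \frac{1510}{2446} + \frac{\frac{1}{70 - 65} \left(35 - 27\right)}{-4781} = \left(-1510\right) \frac{1}{2446} + \frac{1}{5} \cdot 8 \left(- \frac{1}{4781}\right) = - \frac{755}{1223} + \frac{1}{5} \cdot 8 \left(- \frac{1}{4781}\right) = - \frac{755}{1223} + \frac{8}{5} \left(- \frac{1}{4781}\right) = - \frac{755}{1223} - \frac{8}{23905} = - \frac{18058059}{29235815}$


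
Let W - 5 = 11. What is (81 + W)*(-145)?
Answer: -14065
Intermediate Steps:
W = 16 (W = 5 + 11 = 16)
(81 + W)*(-145) = (81 + 16)*(-145) = 97*(-145) = -14065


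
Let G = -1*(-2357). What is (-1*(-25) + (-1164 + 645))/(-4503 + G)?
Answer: 247/1073 ≈ 0.23020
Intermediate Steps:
G = 2357
(-1*(-25) + (-1164 + 645))/(-4503 + G) = (-1*(-25) + (-1164 + 645))/(-4503 + 2357) = (25 - 519)/(-2146) = -494*(-1/2146) = 247/1073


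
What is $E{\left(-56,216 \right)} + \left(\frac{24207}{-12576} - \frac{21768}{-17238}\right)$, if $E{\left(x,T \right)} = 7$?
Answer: $\frac{76331651}{12043616} \approx 6.3379$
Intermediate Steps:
$E{\left(-56,216 \right)} + \left(\frac{24207}{-12576} - \frac{21768}{-17238}\right) = 7 + \left(\frac{24207}{-12576} - \frac{21768}{-17238}\right) = 7 + \left(24207 \left(- \frac{1}{12576}\right) - - \frac{3628}{2873}\right) = 7 + \left(- \frac{8069}{4192} + \frac{3628}{2873}\right) = 7 - \frac{7973661}{12043616} = \frac{76331651}{12043616}$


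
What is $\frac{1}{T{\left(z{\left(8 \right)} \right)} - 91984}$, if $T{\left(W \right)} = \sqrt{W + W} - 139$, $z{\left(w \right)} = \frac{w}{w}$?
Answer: $- \frac{92123}{8486647127} - \frac{\sqrt{2}}{8486647127} \approx -1.0855 \cdot 10^{-5}$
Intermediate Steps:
$z{\left(w \right)} = 1$
$T{\left(W \right)} = -139 + \sqrt{2} \sqrt{W}$ ($T{\left(W \right)} = \sqrt{2 W} - 139 = \sqrt{2} \sqrt{W} - 139 = -139 + \sqrt{2} \sqrt{W}$)
$\frac{1}{T{\left(z{\left(8 \right)} \right)} - 91984} = \frac{1}{\left(-139 + \sqrt{2} \sqrt{1}\right) - 91984} = \frac{1}{\left(-139 + \sqrt{2} \cdot 1\right) - 91984} = \frac{1}{\left(-139 + \sqrt{2}\right) - 91984} = \frac{1}{-92123 + \sqrt{2}}$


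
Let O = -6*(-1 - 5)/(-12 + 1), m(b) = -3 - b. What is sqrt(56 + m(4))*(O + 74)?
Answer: 5446/11 ≈ 495.09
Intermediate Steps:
O = -36/11 (O = -(-36)/(-11) = -(-36)*(-1)/11 = -6*6/11 = -36/11 ≈ -3.2727)
sqrt(56 + m(4))*(O + 74) = sqrt(56 + (-3 - 1*4))*(-36/11 + 74) = sqrt(56 + (-3 - 4))*(778/11) = sqrt(56 - 7)*(778/11) = sqrt(49)*(778/11) = 7*(778/11) = 5446/11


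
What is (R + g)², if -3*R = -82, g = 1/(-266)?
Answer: 475632481/636804 ≈ 746.91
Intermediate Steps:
g = -1/266 ≈ -0.0037594
R = 82/3 (R = -⅓*(-82) = 82/3 ≈ 27.333)
(R + g)² = (82/3 - 1/266)² = (21809/798)² = 475632481/636804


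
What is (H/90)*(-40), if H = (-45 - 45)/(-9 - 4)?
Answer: -40/13 ≈ -3.0769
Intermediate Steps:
H = 90/13 (H = -90/(-13) = -90*(-1/13) = 90/13 ≈ 6.9231)
(H/90)*(-40) = ((90/13)/90)*(-40) = ((1/90)*(90/13))*(-40) = (1/13)*(-40) = -40/13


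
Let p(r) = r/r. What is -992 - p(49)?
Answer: -993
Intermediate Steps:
p(r) = 1
-992 - p(49) = -992 - 1*1 = -992 - 1 = -993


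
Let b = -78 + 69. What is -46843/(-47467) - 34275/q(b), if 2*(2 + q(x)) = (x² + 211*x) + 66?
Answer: 1668059579/41676026 ≈ 40.024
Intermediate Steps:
b = -9
q(x) = 31 + x²/2 + 211*x/2 (q(x) = -2 + ((x² + 211*x) + 66)/2 = -2 + (66 + x² + 211*x)/2 = -2 + (33 + x²/2 + 211*x/2) = 31 + x²/2 + 211*x/2)
-46843/(-47467) - 34275/q(b) = -46843/(-47467) - 34275/(31 + (½)*(-9)² + (211/2)*(-9)) = -46843*(-1/47467) - 34275/(31 + (½)*81 - 1899/2) = 46843/47467 - 34275/(31 + 81/2 - 1899/2) = 46843/47467 - 34275/(-878) = 46843/47467 - 34275*(-1/878) = 46843/47467 + 34275/878 = 1668059579/41676026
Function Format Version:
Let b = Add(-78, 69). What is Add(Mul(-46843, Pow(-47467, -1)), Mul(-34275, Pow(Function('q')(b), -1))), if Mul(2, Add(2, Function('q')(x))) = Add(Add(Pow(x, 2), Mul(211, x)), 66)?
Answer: Rational(1668059579, 41676026) ≈ 40.024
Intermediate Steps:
b = -9
Function('q')(x) = Add(31, Mul(Rational(1, 2), Pow(x, 2)), Mul(Rational(211, 2), x)) (Function('q')(x) = Add(-2, Mul(Rational(1, 2), Add(Add(Pow(x, 2), Mul(211, x)), 66))) = Add(-2, Mul(Rational(1, 2), Add(66, Pow(x, 2), Mul(211, x)))) = Add(-2, Add(33, Mul(Rational(1, 2), Pow(x, 2)), Mul(Rational(211, 2), x))) = Add(31, Mul(Rational(1, 2), Pow(x, 2)), Mul(Rational(211, 2), x)))
Add(Mul(-46843, Pow(-47467, -1)), Mul(-34275, Pow(Function('q')(b), -1))) = Add(Mul(-46843, Pow(-47467, -1)), Mul(-34275, Pow(Add(31, Mul(Rational(1, 2), Pow(-9, 2)), Mul(Rational(211, 2), -9)), -1))) = Add(Mul(-46843, Rational(-1, 47467)), Mul(-34275, Pow(Add(31, Mul(Rational(1, 2), 81), Rational(-1899, 2)), -1))) = Add(Rational(46843, 47467), Mul(-34275, Pow(Add(31, Rational(81, 2), Rational(-1899, 2)), -1))) = Add(Rational(46843, 47467), Mul(-34275, Pow(-878, -1))) = Add(Rational(46843, 47467), Mul(-34275, Rational(-1, 878))) = Add(Rational(46843, 47467), Rational(34275, 878)) = Rational(1668059579, 41676026)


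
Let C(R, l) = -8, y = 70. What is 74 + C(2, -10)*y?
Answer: -486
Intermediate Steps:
74 + C(2, -10)*y = 74 - 8*70 = 74 - 560 = -486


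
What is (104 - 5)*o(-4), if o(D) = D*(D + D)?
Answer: 3168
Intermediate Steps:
o(D) = 2*D² (o(D) = D*(2*D) = 2*D²)
(104 - 5)*o(-4) = (104 - 5)*(2*(-4)²) = 99*(2*16) = 99*32 = 3168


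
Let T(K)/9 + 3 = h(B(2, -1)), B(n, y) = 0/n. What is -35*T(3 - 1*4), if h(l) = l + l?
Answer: 945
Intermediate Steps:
B(n, y) = 0
h(l) = 2*l
T(K) = -27 (T(K) = -27 + 9*(2*0) = -27 + 9*0 = -27 + 0 = -27)
-35*T(3 - 1*4) = -35*(-27) = 945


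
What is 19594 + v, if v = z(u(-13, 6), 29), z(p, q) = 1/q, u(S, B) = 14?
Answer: 568227/29 ≈ 19594.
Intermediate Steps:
v = 1/29 ≈ 0.034483
19594 + v = 19594 + 1/29 = 568227/29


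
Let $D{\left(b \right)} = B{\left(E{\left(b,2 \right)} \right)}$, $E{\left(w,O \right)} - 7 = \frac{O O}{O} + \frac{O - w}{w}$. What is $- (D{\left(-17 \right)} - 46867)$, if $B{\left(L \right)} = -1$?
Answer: $46868$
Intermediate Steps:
$E{\left(w,O \right)} = 7 + O + \frac{O - w}{w}$ ($E{\left(w,O \right)} = 7 + \left(\frac{O O}{O} + \frac{O - w}{w}\right) = 7 + \left(\frac{O^{2}}{O} + \frac{O - w}{w}\right) = 7 + \left(O + \frac{O - w}{w}\right) = 7 + O + \frac{O - w}{w}$)
$D{\left(b \right)} = -1$
$- (D{\left(-17 \right)} - 46867) = - (-1 - 46867) = \left(-1\right) \left(-46868\right) = 46868$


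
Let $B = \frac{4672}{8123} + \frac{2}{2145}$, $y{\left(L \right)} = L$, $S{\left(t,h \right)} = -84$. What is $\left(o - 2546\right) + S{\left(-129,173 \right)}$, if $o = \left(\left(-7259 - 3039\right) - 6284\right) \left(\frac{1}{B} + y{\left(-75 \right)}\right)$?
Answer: $\frac{6084023523875}{5018843} \approx 1.2122 \cdot 10^{6}$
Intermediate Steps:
$B = \frac{10037686}{17423835}$ ($B = 4672 \cdot \frac{1}{8123} + 2 \cdot \frac{1}{2145} = \frac{4672}{8123} + \frac{2}{2145} = \frac{10037686}{17423835} \approx 0.57609$)
$o = \frac{6097223080965}{5018843}$ ($o = \left(\left(-7259 - 3039\right) - 6284\right) \left(\frac{1}{\frac{10037686}{17423835}} - 75\right) = \left(-10298 - 6284\right) \left(\frac{17423835}{10037686} - 75\right) = \left(-16582\right) \left(- \frac{735402615}{10037686}\right) = \frac{6097223080965}{5018843} \approx 1.2149 \cdot 10^{6}$)
$\left(o - 2546\right) + S{\left(-129,173 \right)} = \left(\frac{6097223080965}{5018843} - 2546\right) - 84 = \frac{6084445106687}{5018843} - 84 = \frac{6084023523875}{5018843}$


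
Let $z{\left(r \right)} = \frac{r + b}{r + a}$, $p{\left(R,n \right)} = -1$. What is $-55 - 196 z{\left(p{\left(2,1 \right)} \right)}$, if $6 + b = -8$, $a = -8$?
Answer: $- \frac{1145}{3} \approx -381.67$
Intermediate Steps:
$b = -14$ ($b = -6 - 8 = -14$)
$z{\left(r \right)} = \frac{-14 + r}{-8 + r}$ ($z{\left(r \right)} = \frac{r - 14}{r - 8} = \frac{-14 + r}{-8 + r}$)
$-55 - 196 z{\left(p{\left(2,1 \right)} \right)} = -55 - 196 \frac{-14 - 1}{-8 - 1} = -55 - 196 \frac{1}{-9} \left(-15\right) = -55 - 196 \left(\left(- \frac{1}{9}\right) \left(-15\right)\right) = -55 - \frac{980}{3} = - \frac{1145}{3}$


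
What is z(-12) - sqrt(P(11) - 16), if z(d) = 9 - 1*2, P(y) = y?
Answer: 7 - I*sqrt(5) ≈ 7.0 - 2.2361*I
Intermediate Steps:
z(d) = 7 (z(d) = 9 - 2 = 7)
z(-12) - sqrt(P(11) - 16) = 7 - sqrt(11 - 16) = 7 - sqrt(-5) = 7 - I*sqrt(5)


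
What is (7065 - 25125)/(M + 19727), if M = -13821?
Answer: -9030/2953 ≈ -3.0579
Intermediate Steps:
(7065 - 25125)/(M + 19727) = (7065 - 25125)/(-13821 + 19727) = -18060/5906 = -18060*1/5906 = -9030/2953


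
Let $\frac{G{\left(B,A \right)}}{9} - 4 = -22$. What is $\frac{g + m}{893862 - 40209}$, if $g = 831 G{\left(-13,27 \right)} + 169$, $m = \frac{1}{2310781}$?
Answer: $- \frac{310691437792}{1972605132993} \approx -0.1575$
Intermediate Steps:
$m = \frac{1}{2310781} \approx 4.3275 \cdot 10^{-7}$
$G{\left(B,A \right)} = -162$ ($G{\left(B,A \right)} = 36 + 9 \left(-22\right) = 36 - 198 = -162$)
$g = -134453$ ($g = 831 \left(-162\right) + 169 = -134622 + 169 = -134453$)
$\frac{g + m}{893862 - 40209} = \frac{-134453 + \frac{1}{2310781}}{893862 - 40209} = - \frac{310691437792}{2310781 \cdot 853653} = \left(- \frac{310691437792}{2310781}\right) \frac{1}{853653} = - \frac{310691437792}{1972605132993}$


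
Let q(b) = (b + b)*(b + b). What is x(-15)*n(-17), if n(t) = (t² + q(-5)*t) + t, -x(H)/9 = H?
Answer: -192780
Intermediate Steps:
q(b) = 4*b² (q(b) = (2*b)*(2*b) = 4*b²)
x(H) = -9*H
n(t) = t² + 101*t (n(t) = (t² + (4*(-5)²)*t) + t = (t² + (4*25)*t) + t = (t² + 100*t) + t = t² + 101*t)
x(-15)*n(-17) = (-9*(-15))*(-17*(101 - 17)) = 135*(-17*84) = 135*(-1428) = -192780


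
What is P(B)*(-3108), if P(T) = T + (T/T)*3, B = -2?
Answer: -3108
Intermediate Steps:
P(T) = 3 + T (P(T) = T + 1*3 = T + 3 = 3 + T)
P(B)*(-3108) = (3 - 2)*(-3108) = 1*(-3108) = -3108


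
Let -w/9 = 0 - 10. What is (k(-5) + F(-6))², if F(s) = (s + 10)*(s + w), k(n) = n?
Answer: 109561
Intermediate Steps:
w = 90 (w = -9*(0 - 10) = -9*(-10) = 90)
F(s) = (10 + s)*(90 + s) (F(s) = (s + 10)*(s + 90) = (10 + s)*(90 + s))
(k(-5) + F(-6))² = (-5 + (900 + (-6)² + 100*(-6)))² = (-5 + (900 + 36 - 600))² = (-5 + 336)² = 331² = 109561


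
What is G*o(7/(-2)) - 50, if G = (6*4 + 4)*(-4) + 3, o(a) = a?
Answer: 663/2 ≈ 331.50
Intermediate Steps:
G = -109 (G = (24 + 4)*(-4) + 3 = 28*(-4) + 3 = -112 + 3 = -109)
G*o(7/(-2)) - 50 = -763/(-2) - 50 = -763*(-1)/2 - 50 = -109*(-7/2) - 50 = 763/2 - 50 = 663/2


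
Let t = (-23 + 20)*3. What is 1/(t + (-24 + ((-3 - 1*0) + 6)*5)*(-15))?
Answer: 1/126 ≈ 0.0079365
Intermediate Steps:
t = -9 (t = -3*3 = -9)
1/(t + (-24 + ((-3 - 1*0) + 6)*5)*(-15)) = 1/(-9 + (-24 + ((-3 - 1*0) + 6)*5)*(-15)) = 1/(-9 + (-24 + ((-3 + 0) + 6)*5)*(-15)) = 1/(-9 + (-24 + (-3 + 6)*5)*(-15)) = 1/(-9 + (-24 + 3*5)*(-15)) = 1/(-9 + (-24 + 15)*(-15)) = 1/(-9 - 9*(-15)) = 1/(-9 + 135) = 1/126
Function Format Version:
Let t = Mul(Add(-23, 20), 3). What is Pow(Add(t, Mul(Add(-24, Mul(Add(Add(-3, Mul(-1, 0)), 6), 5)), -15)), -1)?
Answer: Rational(1, 126) ≈ 0.0079365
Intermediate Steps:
t = -9 (t = Mul(-3, 3) = -9)
Pow(Add(t, Mul(Add(-24, Mul(Add(Add(-3, Mul(-1, 0)), 6), 5)), -15)), -1) = Pow(Add(-9, Mul(Add(-24, Mul(Add(Add(-3, Mul(-1, 0)), 6), 5)), -15)), -1) = Pow(Add(-9, Mul(Add(-24, Mul(Add(Add(-3, 0), 6), 5)), -15)), -1) = Pow(Add(-9, Mul(Add(-24, Mul(Add(-3, 6), 5)), -15)), -1) = Pow(Add(-9, Mul(Add(-24, Mul(3, 5)), -15)), -1) = Pow(Add(-9, Mul(Add(-24, 15), -15)), -1) = Pow(Add(-9, Mul(-9, -15)), -1) = Pow(Add(-9, 135), -1) = Pow(126, -1) = Rational(1, 126)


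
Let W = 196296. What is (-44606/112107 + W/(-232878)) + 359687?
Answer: 1565067909360527/4351208991 ≈ 3.5969e+5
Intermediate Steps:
(-44606/112107 + W/(-232878)) + 359687 = (-44606/112107 + 196296/(-232878)) + 359687 = (-44606*1/112107 + 196296*(-1/232878)) + 359687 = (-44606/112107 - 32716/38813) + 359687 = -5398985290/4351208991 + 359687 = 1565067909360527/4351208991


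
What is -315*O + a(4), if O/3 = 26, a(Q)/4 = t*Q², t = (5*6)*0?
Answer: -24570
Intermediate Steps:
t = 0 (t = 30*0 = 0)
a(Q) = 0 (a(Q) = 4*(0*Q²) = 4*0 = 0)
O = 78 (O = 3*26 = 78)
-315*O + a(4) = -315*78 + 0 = -24570 + 0 = -24570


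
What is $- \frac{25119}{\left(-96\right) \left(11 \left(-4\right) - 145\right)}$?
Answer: $- \frac{2791}{2016} \approx -1.3844$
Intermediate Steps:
$- \frac{25119}{\left(-96\right) \left(11 \left(-4\right) - 145\right)} = - \frac{25119}{\left(-96\right) \left(-44 - 145\right)} = - \frac{25119}{\left(-96\right) \left(-189\right)} = - \frac{25119}{18144} = \left(-25119\right) \frac{1}{18144} = - \frac{2791}{2016}$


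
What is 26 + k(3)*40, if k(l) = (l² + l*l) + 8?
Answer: 1066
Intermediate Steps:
k(l) = 8 + 2*l² (k(l) = (l² + l²) + 8 = 2*l² + 8 = 8 + 2*l²)
26 + k(3)*40 = 26 + (8 + 2*3²)*40 = 26 + (8 + 2*9)*40 = 26 + (8 + 18)*40 = 26 + 26*40 = 26 + 1040 = 1066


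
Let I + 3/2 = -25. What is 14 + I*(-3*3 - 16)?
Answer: 1353/2 ≈ 676.50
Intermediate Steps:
I = -53/2 (I = -3/2 - 25 = -53/2 ≈ -26.500)
14 + I*(-3*3 - 16) = 14 - 53*(-3*3 - 16)/2 = 14 - 53*(-9 - 16)/2 = 14 - 53/2*(-25) = 14 + 1325/2 = 1353/2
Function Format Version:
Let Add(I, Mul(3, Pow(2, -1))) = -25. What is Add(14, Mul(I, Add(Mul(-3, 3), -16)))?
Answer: Rational(1353, 2) ≈ 676.50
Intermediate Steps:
I = Rational(-53, 2) (I = Add(Rational(-3, 2), -25) = Rational(-53, 2) ≈ -26.500)
Add(14, Mul(I, Add(Mul(-3, 3), -16))) = Add(14, Mul(Rational(-53, 2), Add(Mul(-3, 3), -16))) = Add(14, Mul(Rational(-53, 2), Add(-9, -16))) = Add(14, Mul(Rational(-53, 2), -25)) = Add(14, Rational(1325, 2)) = Rational(1353, 2)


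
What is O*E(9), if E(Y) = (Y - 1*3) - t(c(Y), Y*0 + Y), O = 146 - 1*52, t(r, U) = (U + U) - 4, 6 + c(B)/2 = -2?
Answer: -752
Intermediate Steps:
c(B) = -16 (c(B) = -12 + 2*(-2) = -12 - 4 = -16)
t(r, U) = -4 + 2*U (t(r, U) = 2*U - 4 = -4 + 2*U)
O = 94 (O = 146 - 52 = 94)
E(Y) = 1 - Y (E(Y) = (Y - 1*3) - (-4 + 2*(Y*0 + Y)) = (Y - 3) - (-4 + 2*(0 + Y)) = (-3 + Y) - (-4 + 2*Y) = (-3 + Y) + (4 - 2*Y) = 1 - Y)
O*E(9) = 94*(1 - 1*9) = 94*(1 - 9) = 94*(-8) = -752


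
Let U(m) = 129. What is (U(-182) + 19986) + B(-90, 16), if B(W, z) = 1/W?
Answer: 1810349/90 ≈ 20115.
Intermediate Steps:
(U(-182) + 19986) + B(-90, 16) = (129 + 19986) + 1/(-90) = 20115 - 1/90 = 1810349/90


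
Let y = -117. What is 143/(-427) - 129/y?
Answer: 12784/16653 ≈ 0.76767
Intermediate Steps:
143/(-427) - 129/y = 143/(-427) - 129/(-117) = 143*(-1/427) - 129*(-1/117) = -143/427 + 43/39 = 12784/16653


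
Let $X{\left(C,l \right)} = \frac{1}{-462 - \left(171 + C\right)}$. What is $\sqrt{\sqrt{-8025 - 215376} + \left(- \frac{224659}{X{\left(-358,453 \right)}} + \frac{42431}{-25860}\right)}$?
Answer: $\frac{\sqrt{10328887649186085 + 167184900 i \sqrt{223401}}}{12930} \approx 7860.1 + 0.030067 i$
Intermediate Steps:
$X{\left(C,l \right)} = \frac{1}{-633 - C}$
$\sqrt{\sqrt{-8025 - 215376} + \left(- \frac{224659}{X{\left(-358,453 \right)}} + \frac{42431}{-25860}\right)} = \sqrt{\sqrt{-8025 - 215376} + \left(- \frac{224659}{\left(-1\right) \frac{1}{633 - 358}} + \frac{42431}{-25860}\right)} = \sqrt{\sqrt{-223401} - \left(\frac{42431}{25860} + \frac{224659}{\left(-1\right) \frac{1}{275}}\right)} = \sqrt{i \sqrt{223401} - \left(\frac{42431}{25860} + \frac{224659}{\left(-1\right) \frac{1}{275}}\right)} = \sqrt{i \sqrt{223401} - \left(\frac{42431}{25860} + \frac{224659}{- \frac{1}{275}}\right)} = \sqrt{i \sqrt{223401} - - \frac{1597662436069}{25860}} = \sqrt{i \sqrt{223401} + \left(61781225 - \frac{42431}{25860}\right)} = \sqrt{i \sqrt{223401} + \frac{1597662436069}{25860}} = \sqrt{\frac{1597662436069}{25860} + i \sqrt{223401}}$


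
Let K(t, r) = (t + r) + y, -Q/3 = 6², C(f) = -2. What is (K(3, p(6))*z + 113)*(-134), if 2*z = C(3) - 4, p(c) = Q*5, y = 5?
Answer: -229006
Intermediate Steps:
Q = -108 (Q = -3*6² = -3*36 = -108)
p(c) = -540 (p(c) = -108*5 = -540)
K(t, r) = 5 + r + t (K(t, r) = (t + r) + 5 = (r + t) + 5 = 5 + r + t)
z = -3 (z = (-2 - 4)/2 = (½)*(-6) = -3)
(K(3, p(6))*z + 113)*(-134) = ((5 - 540 + 3)*(-3) + 113)*(-134) = (-532*(-3) + 113)*(-134) = (1596 + 113)*(-134) = 1709*(-134) = -229006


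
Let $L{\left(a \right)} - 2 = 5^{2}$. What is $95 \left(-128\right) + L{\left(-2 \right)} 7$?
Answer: $-11971$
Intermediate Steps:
$L{\left(a \right)} = 27$ ($L{\left(a \right)} = 2 + 5^{2} = 2 + 25 = 27$)
$95 \left(-128\right) + L{\left(-2 \right)} 7 = 95 \left(-128\right) + 27 \cdot 7 = -12160 + 189 = -11971$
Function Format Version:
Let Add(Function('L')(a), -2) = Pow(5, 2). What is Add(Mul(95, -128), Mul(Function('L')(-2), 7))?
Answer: -11971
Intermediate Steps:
Function('L')(a) = 27 (Function('L')(a) = Add(2, Pow(5, 2)) = Add(2, 25) = 27)
Add(Mul(95, -128), Mul(Function('L')(-2), 7)) = Add(Mul(95, -128), Mul(27, 7)) = Add(-12160, 189) = -11971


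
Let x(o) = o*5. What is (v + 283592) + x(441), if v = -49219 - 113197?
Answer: 123381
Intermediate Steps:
x(o) = 5*o
v = -162416
(v + 283592) + x(441) = (-162416 + 283592) + 5*441 = 121176 + 2205 = 123381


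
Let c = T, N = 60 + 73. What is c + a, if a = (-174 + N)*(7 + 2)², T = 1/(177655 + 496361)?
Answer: -2238407135/674016 ≈ -3321.0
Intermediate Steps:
N = 133
T = 1/674016 ≈ 1.4836e-6
a = -3321 (a = (-174 + 133)*(7 + 2)² = -41*9² = -41*81 = -3321)
c = 1/674016 ≈ 1.4836e-6
c + a = 1/674016 - 3321 = -2238407135/674016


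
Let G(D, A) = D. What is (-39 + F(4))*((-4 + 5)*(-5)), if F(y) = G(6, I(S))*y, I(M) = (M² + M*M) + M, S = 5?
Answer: 75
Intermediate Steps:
I(M) = M + 2*M² (I(M) = (M² + M²) + M = 2*M² + M = M + 2*M²)
F(y) = 6*y
(-39 + F(4))*((-4 + 5)*(-5)) = (-39 + 6*4)*((-4 + 5)*(-5)) = (-39 + 24)*(1*(-5)) = -15*(-5) = 75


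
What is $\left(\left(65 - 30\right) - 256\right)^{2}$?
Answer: $48841$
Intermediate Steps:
$\left(\left(65 - 30\right) - 256\right)^{2} = \left(35 - 256\right)^{2} = \left(-221\right)^{2} = 48841$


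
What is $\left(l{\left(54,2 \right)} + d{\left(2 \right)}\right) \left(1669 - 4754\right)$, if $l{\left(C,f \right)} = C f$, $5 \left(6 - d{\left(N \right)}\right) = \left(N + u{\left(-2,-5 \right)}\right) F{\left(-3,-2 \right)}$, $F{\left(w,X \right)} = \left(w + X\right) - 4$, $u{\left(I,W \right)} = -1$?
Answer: $-357243$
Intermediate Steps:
$F{\left(w,X \right)} = -4 + X + w$ ($F{\left(w,X \right)} = \left(X + w\right) - 4 = -4 + X + w$)
$d{\left(N \right)} = \frac{21}{5} + \frac{9 N}{5}$ ($d{\left(N \right)} = 6 - \frac{\left(N - 1\right) \left(-4 - 2 - 3\right)}{5} = 6 - \frac{\left(-1 + N\right) \left(-9\right)}{5} = 6 - \frac{9 - 9 N}{5} = 6 + \left(- \frac{9}{5} + \frac{9 N}{5}\right) = \frac{21}{5} + \frac{9 N}{5}$)
$\left(l{\left(54,2 \right)} + d{\left(2 \right)}\right) \left(1669 - 4754\right) = \left(54 \cdot 2 + \left(\frac{21}{5} + \frac{9}{5} \cdot 2\right)\right) \left(1669 - 4754\right) = \left(108 + \left(\frac{21}{5} + \frac{18}{5}\right)\right) \left(-3085\right) = \left(108 + \frac{39}{5}\right) \left(-3085\right) = \frac{579}{5} \left(-3085\right) = -357243$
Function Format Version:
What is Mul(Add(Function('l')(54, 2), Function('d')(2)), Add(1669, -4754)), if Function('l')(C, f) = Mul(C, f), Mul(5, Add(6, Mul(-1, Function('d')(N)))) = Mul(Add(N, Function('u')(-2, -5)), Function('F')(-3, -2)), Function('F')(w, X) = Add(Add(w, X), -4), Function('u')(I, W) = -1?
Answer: -357243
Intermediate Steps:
Function('F')(w, X) = Add(-4, X, w) (Function('F')(w, X) = Add(Add(X, w), -4) = Add(-4, X, w))
Function('d')(N) = Add(Rational(21, 5), Mul(Rational(9, 5), N)) (Function('d')(N) = Add(6, Mul(Rational(-1, 5), Mul(Add(N, -1), Add(-4, -2, -3)))) = Add(6, Mul(Rational(-1, 5), Mul(Add(-1, N), -9))) = Add(6, Mul(Rational(-1, 5), Add(9, Mul(-9, N)))) = Add(6, Add(Rational(-9, 5), Mul(Rational(9, 5), N))) = Add(Rational(21, 5), Mul(Rational(9, 5), N)))
Mul(Add(Function('l')(54, 2), Function('d')(2)), Add(1669, -4754)) = Mul(Add(Mul(54, 2), Add(Rational(21, 5), Mul(Rational(9, 5), 2))), Add(1669, -4754)) = Mul(Add(108, Add(Rational(21, 5), Rational(18, 5))), -3085) = Mul(Add(108, Rational(39, 5)), -3085) = Mul(Rational(579, 5), -3085) = -357243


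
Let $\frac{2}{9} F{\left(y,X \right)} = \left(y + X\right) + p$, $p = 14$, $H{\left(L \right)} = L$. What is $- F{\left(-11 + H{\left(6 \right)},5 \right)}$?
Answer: $-63$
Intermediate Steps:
$F{\left(y,X \right)} = 63 + \frac{9 X}{2} + \frac{9 y}{2}$ ($F{\left(y,X \right)} = \frac{9 \left(\left(y + X\right) + 14\right)}{2} = \frac{9 \left(\left(X + y\right) + 14\right)}{2} = \frac{9 \left(14 + X + y\right)}{2} = 63 + \frac{9 X}{2} + \frac{9 y}{2}$)
$- F{\left(-11 + H{\left(6 \right)},5 \right)} = - (63 + \frac{9}{2} \cdot 5 + \frac{9 \left(-11 + 6\right)}{2}) = - (63 + \frac{45}{2} + \frac{9}{2} \left(-5\right)) = - (63 + \frac{45}{2} - \frac{45}{2}) = \left(-1\right) 63 = -63$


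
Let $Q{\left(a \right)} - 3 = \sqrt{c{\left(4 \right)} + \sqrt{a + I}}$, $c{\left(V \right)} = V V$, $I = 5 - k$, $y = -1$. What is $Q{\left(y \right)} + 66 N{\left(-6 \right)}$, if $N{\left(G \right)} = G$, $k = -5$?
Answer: $-393 + \sqrt{19} \approx -388.64$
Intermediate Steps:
$I = 10$ ($I = 5 - -5 = 5 + 5 = 10$)
$c{\left(V \right)} = V^{2}$
$Q{\left(a \right)} = 3 + \sqrt{16 + \sqrt{10 + a}}$ ($Q{\left(a \right)} = 3 + \sqrt{4^{2} + \sqrt{a + 10}} = 3 + \sqrt{16 + \sqrt{10 + a}}$)
$Q{\left(y \right)} + 66 N{\left(-6 \right)} = \left(3 + \sqrt{16 + \sqrt{10 - 1}}\right) + 66 \left(-6\right) = \left(3 + \sqrt{16 + \sqrt{9}}\right) - 396 = \left(3 + \sqrt{16 + 3}\right) - 396 = \left(3 + \sqrt{19}\right) - 396 = -393 + \sqrt{19}$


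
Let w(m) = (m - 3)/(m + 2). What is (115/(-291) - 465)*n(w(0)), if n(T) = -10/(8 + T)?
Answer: 2708600/3783 ≈ 715.99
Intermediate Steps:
w(m) = (-3 + m)/(2 + m)
(115/(-291) - 465)*n(w(0)) = (115/(-291) - 465)*(-10/(8 + (-3 + 0)/(2 + 0))) = (115*(-1/291) - 465)*(-10/(8 - 3/2)) = (-115/291 - 465)*(-10/(8 + (½)*(-3))) = -(-1354300)/(291*(8 - 3/2)) = -(-1354300)/(291*13/2) = -(-1354300)*2/(291*13) = -135430/291*(-20/13) = 2708600/3783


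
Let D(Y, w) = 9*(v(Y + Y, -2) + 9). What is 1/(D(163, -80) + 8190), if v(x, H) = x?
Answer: 1/11205 ≈ 8.9246e-5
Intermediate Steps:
D(Y, w) = 81 + 18*Y (D(Y, w) = 9*((Y + Y) + 9) = 9*(2*Y + 9) = 9*(9 + 2*Y) = 81 + 18*Y)
1/(D(163, -80) + 8190) = 1/((81 + 18*163) + 8190) = 1/((81 + 2934) + 8190) = 1/(3015 + 8190) = 1/11205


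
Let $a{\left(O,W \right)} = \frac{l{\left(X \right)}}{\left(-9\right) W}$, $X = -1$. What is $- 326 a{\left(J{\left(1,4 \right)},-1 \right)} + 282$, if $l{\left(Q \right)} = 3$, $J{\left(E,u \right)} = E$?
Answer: $\frac{520}{3} \approx 173.33$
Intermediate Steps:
$a{\left(O,W \right)} = - \frac{1}{3 W}$ ($a{\left(O,W \right)} = \frac{3}{\left(-9\right) W} = 3 \left(- \frac{1}{9 W}\right) = - \frac{1}{3 W}$)
$- 326 a{\left(J{\left(1,4 \right)},-1 \right)} + 282 = - 326 \left(- \frac{1}{3 \left(-1\right)}\right) + 282 = - 326 \left(\left(- \frac{1}{3}\right) \left(-1\right)\right) + 282 = \left(-326\right) \frac{1}{3} + 282 = - \frac{326}{3} + 282 = \frac{520}{3}$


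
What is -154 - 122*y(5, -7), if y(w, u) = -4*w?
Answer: 2286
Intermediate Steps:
-154 - 122*y(5, -7) = -154 - (-488)*5 = -154 - 122*(-20) = -154 + 2440 = 2286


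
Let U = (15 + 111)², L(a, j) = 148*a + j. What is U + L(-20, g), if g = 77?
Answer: 12993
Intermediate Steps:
L(a, j) = j + 148*a
U = 15876 (U = 126² = 15876)
U + L(-20, g) = 15876 + (77 + 148*(-20)) = 15876 + (77 - 2960) = 15876 - 2883 = 12993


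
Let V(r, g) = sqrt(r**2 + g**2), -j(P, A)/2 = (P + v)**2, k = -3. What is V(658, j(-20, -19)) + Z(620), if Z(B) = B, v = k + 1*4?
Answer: 620 + 2*sqrt(238562) ≈ 1596.9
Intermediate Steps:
v = 1 (v = -3 + 1*4 = -3 + 4 = 1)
j(P, A) = -2*(1 + P)**2 (j(P, A) = -2*(P + 1)**2 = -2*(1 + P)**2)
V(r, g) = sqrt(g**2 + r**2)
V(658, j(-20, -19)) + Z(620) = sqrt((-2*(1 - 20)**2)**2 + 658**2) + 620 = sqrt((-2*(-19)**2)**2 + 432964) + 620 = sqrt((-2*361)**2 + 432964) + 620 = sqrt((-722)**2 + 432964) + 620 = sqrt(521284 + 432964) + 620 = sqrt(954248) + 620 = 2*sqrt(238562) + 620 = 620 + 2*sqrt(238562)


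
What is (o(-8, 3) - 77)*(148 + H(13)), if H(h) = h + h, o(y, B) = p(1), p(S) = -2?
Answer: -13746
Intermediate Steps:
o(y, B) = -2
H(h) = 2*h
(o(-8, 3) - 77)*(148 + H(13)) = (-2 - 77)*(148 + 2*13) = -79*(148 + 26) = -79*174 = -13746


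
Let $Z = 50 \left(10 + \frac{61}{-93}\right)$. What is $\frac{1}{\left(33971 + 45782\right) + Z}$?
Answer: $\frac{93}{7460479} \approx 1.2466 \cdot 10^{-5}$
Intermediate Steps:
$Z = \frac{43450}{93}$ ($Z = 50 \left(10 + 61 \left(- \frac{1}{93}\right)\right) = 50 \left(10 - \frac{61}{93}\right) = 50 \cdot \frac{869}{93} = \frac{43450}{93} \approx 467.2$)
$\frac{1}{\left(33971 + 45782\right) + Z} = \frac{1}{\left(33971 + 45782\right) + \frac{43450}{93}} = \frac{1}{79753 + \frac{43450}{93}} = \frac{1}{\frac{7460479}{93}} = \frac{93}{7460479}$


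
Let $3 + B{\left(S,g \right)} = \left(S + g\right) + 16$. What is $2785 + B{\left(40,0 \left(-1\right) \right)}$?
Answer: $2838$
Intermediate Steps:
$B{\left(S,g \right)} = 13 + S + g$ ($B{\left(S,g \right)} = -3 + \left(\left(S + g\right) + 16\right) = -3 + \left(16 + S + g\right) = 13 + S + g$)
$2785 + B{\left(40,0 \left(-1\right) \right)} = 2785 + \left(13 + 40 + 0 \left(-1\right)\right) = 2785 + \left(13 + 40 + 0\right) = 2785 + 53 = 2838$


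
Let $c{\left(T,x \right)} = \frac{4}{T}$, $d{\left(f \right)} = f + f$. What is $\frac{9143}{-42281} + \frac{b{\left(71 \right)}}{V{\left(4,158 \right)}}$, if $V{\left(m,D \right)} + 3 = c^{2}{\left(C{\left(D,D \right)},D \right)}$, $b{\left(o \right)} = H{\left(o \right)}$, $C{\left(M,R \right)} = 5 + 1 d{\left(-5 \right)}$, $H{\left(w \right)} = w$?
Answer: $- \frac{75588212}{2494579} \approx -30.301$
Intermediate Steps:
$d{\left(f \right)} = 2 f$
$C{\left(M,R \right)} = -5$ ($C{\left(M,R \right)} = 5 + 1 \cdot 2 \left(-5\right) = 5 + 1 \left(-10\right) = 5 - 10 = -5$)
$b{\left(o \right)} = o$
$V{\left(m,D \right)} = - \frac{59}{25}$ ($V{\left(m,D \right)} = -3 + \left(\frac{4}{-5}\right)^{2} = -3 + \left(4 \left(- \frac{1}{5}\right)\right)^{2} = -3 + \left(- \frac{4}{5}\right)^{2} = -3 + \frac{16}{25} = - \frac{59}{25}$)
$\frac{9143}{-42281} + \frac{b{\left(71 \right)}}{V{\left(4,158 \right)}} = \frac{9143}{-42281} + \frac{71}{- \frac{59}{25}} = 9143 \left(- \frac{1}{42281}\right) + 71 \left(- \frac{25}{59}\right) = - \frac{9143}{42281} - \frac{1775}{59} = - \frac{75588212}{2494579}$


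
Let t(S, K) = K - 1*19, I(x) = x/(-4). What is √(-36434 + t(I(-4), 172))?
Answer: I*√36281 ≈ 190.48*I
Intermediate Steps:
I(x) = -x/4 (I(x) = x*(-¼) = -x/4)
t(S, K) = -19 + K (t(S, K) = K - 19 = -19 + K)
√(-36434 + t(I(-4), 172)) = √(-36434 + (-19 + 172)) = √(-36434 + 153) = √(-36281) = I*√36281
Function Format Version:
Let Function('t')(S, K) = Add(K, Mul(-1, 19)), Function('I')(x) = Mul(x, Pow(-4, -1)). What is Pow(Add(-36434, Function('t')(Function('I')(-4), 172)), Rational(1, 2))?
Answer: Mul(I, Pow(36281, Rational(1, 2))) ≈ Mul(190.48, I)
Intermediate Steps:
Function('I')(x) = Mul(Rational(-1, 4), x) (Function('I')(x) = Mul(x, Rational(-1, 4)) = Mul(Rational(-1, 4), x))
Function('t')(S, K) = Add(-19, K) (Function('t')(S, K) = Add(K, -19) = Add(-19, K))
Pow(Add(-36434, Function('t')(Function('I')(-4), 172)), Rational(1, 2)) = Pow(Add(-36434, Add(-19, 172)), Rational(1, 2)) = Pow(Add(-36434, 153), Rational(1, 2)) = Pow(-36281, Rational(1, 2)) = Mul(I, Pow(36281, Rational(1, 2)))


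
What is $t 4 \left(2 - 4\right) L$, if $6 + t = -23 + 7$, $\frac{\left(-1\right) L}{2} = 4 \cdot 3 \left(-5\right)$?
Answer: $21120$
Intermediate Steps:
$L = 120$ ($L = - 2 \cdot 4 \cdot 3 \left(-5\right) = - 2 \cdot 12 \left(-5\right) = \left(-2\right) \left(-60\right) = 120$)
$t = -22$ ($t = -6 + \left(-23 + 7\right) = -6 - 16 = -22$)
$t 4 \left(2 - 4\right) L = - 22 \cdot 4 \left(2 - 4\right) 120 = - 22 \cdot 4 \left(-2\right) 120 = \left(-22\right) \left(-8\right) 120 = 176 \cdot 120 = 21120$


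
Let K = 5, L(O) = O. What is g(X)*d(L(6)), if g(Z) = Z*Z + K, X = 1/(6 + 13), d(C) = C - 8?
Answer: -3612/361 ≈ -10.006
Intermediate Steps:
d(C) = -8 + C
X = 1/19 ≈ 0.052632
g(Z) = 5 + Z² (g(Z) = Z*Z + 5 = Z² + 5 = 5 + Z²)
g(X)*d(L(6)) = (5 + (1/19)²)*(-8 + 6) = (5 + 1/361)*(-2) = (1806/361)*(-2) = -3612/361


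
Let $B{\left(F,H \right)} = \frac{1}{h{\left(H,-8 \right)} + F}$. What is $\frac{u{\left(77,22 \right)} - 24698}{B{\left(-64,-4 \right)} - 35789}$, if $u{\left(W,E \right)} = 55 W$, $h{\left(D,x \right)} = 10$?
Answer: $\frac{1105002}{1932607} \approx 0.57177$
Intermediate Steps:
$B{\left(F,H \right)} = \frac{1}{10 + F}$
$\frac{u{\left(77,22 \right)} - 24698}{B{\left(-64,-4 \right)} - 35789} = \frac{55 \cdot 77 - 24698}{\frac{1}{10 - 64} - 35789} = \frac{4235 - 24698}{\frac{1}{-54} - 35789} = - \frac{20463}{- \frac{1}{54} - 35789} = - \frac{20463}{- \frac{1932607}{54}} = \left(-20463\right) \left(- \frac{54}{1932607}\right) = \frac{1105002}{1932607}$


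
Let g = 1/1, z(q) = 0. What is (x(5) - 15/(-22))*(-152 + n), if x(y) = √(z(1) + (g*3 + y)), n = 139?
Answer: -195/22 - 26*√2 ≈ -45.633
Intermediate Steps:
g = 1
x(y) = √(3 + y) (x(y) = √(0 + (1*3 + y)) = √(0 + (3 + y)) = √(3 + y))
(x(5) - 15/(-22))*(-152 + n) = (√(3 + 5) - 15/(-22))*(-152 + 139) = (√8 - 15*(-1)/22)*(-13) = (2*√2 - 1*(-15/22))*(-13) = (2*√2 + 15/22)*(-13) = (15/22 + 2*√2)*(-13) = -195/22 - 26*√2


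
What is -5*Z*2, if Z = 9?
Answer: -90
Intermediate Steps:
-5*Z*2 = -5*9*2 = -45*2 = -90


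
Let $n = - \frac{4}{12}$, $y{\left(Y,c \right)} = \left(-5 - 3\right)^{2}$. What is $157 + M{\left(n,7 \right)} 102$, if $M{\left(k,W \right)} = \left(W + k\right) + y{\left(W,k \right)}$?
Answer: $7365$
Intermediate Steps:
$y{\left(Y,c \right)} = 64$ ($y{\left(Y,c \right)} = \left(-8\right)^{2} = 64$)
$n = - \frac{1}{3}$ ($n = \left(-4\right) \frac{1}{12} = - \frac{1}{3} \approx -0.33333$)
$M{\left(k,W \right)} = 64 + W + k$ ($M{\left(k,W \right)} = \left(W + k\right) + 64 = 64 + W + k$)
$157 + M{\left(n,7 \right)} 102 = 157 + \left(64 + 7 - \frac{1}{3}\right) 102 = 157 + \frac{212}{3} \cdot 102 = 157 + 7208 = 7365$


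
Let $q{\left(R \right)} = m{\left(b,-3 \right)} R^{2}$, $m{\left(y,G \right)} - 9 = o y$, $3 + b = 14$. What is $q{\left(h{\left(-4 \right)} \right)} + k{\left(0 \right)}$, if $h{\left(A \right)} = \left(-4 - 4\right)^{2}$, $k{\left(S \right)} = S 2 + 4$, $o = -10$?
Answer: $-413692$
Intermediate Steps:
$b = 11$ ($b = -3 + 14 = 11$)
$m{\left(y,G \right)} = 9 - 10 y$
$k{\left(S \right)} = 4 + 2 S$ ($k{\left(S \right)} = 2 S + 4 = 4 + 2 S$)
$h{\left(A \right)} = 64$ ($h{\left(A \right)} = \left(-8\right)^{2} = 64$)
$q{\left(R \right)} = - 101 R^{2}$ ($q{\left(R \right)} = \left(9 - 110\right) R^{2} = - 101 R^{2}$)
$q{\left(h{\left(-4 \right)} \right)} + k{\left(0 \right)} = - 101 \cdot 64^{2} + \left(4 + 2 \cdot 0\right) = \left(-101\right) 4096 + \left(4 + 0\right) = -413696 + 4 = -413692$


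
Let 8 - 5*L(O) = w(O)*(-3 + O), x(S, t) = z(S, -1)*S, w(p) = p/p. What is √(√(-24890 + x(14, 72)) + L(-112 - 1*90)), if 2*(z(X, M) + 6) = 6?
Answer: √(1065 + 50*I*√6233)/5 ≈ 10.152 + 7.7764*I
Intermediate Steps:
z(X, M) = -3 (z(X, M) = -6 + (½)*6 = -6 + 3 = -3)
w(p) = 1
x(S, t) = -3*S
L(O) = 11/5 - O/5 (L(O) = 8/5 - (-3 + O)/5 = 8/5 + (⅗ - O/5) = 11/5 - O/5)
√(√(-24890 + x(14, 72)) + L(-112 - 1*90)) = √(√(-24890 - 3*14) + (11/5 - (-112 - 1*90)/5)) = √(√(-24890 - 42) + (11/5 - (-112 - 90)/5)) = √(√(-24932) + (11/5 - ⅕*(-202))) = √(2*I*√6233 + (11/5 + 202/5)) = √(2*I*√6233 + 213/5) = √(213/5 + 2*I*√6233)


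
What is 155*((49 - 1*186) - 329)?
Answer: -72230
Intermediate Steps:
155*((49 - 1*186) - 329) = 155*((49 - 186) - 329) = 155*(-137 - 329) = 155*(-466) = -72230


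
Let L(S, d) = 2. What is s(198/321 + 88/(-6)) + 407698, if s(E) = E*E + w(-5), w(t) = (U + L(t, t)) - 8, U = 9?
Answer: 42030258841/103041 ≈ 4.0790e+5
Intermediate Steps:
w(t) = 3 (w(t) = (9 + 2) - 8 = 11 - 8 = 3)
s(E) = 3 + E² (s(E) = E*E + 3 = E² + 3 = 3 + E²)
s(198/321 + 88/(-6)) + 407698 = (3 + (198/321 + 88/(-6))²) + 407698 = (3 + (198*(1/321) + 88*(-⅙))²) + 407698 = (3 + (66/107 - 44/3)²) + 407698 = (3 + (-4510/321)²) + 407698 = (3 + 20340100/103041) + 407698 = 20649223/103041 + 407698 = 42030258841/103041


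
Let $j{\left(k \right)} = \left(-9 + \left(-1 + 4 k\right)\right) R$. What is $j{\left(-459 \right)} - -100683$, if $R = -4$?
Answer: $108067$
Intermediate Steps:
$j{\left(k \right)} = 40 - 16 k$ ($j{\left(k \right)} = \left(-9 + \left(-1 + 4 k\right)\right) \left(-4\right) = \left(-10 + 4 k\right) \left(-4\right) = 40 - 16 k$)
$j{\left(-459 \right)} - -100683 = \left(40 - -7344\right) - -100683 = \left(40 + 7344\right) + 100683 = 7384 + 100683 = 108067$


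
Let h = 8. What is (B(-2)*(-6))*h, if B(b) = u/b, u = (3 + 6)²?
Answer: 1944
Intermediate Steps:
u = 81 (u = 9² = 81)
B(b) = 81/b
(B(-2)*(-6))*h = ((81/(-2))*(-6))*8 = ((81*(-½))*(-6))*8 = -81/2*(-6)*8 = 243*8 = 1944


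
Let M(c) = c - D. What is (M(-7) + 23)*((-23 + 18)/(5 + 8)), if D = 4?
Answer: -60/13 ≈ -4.6154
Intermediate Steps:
M(c) = -4 + c (M(c) = c - 1*4 = c - 4 = -4 + c)
(M(-7) + 23)*((-23 + 18)/(5 + 8)) = ((-4 - 7) + 23)*((-23 + 18)/(5 + 8)) = (-11 + 23)*(-5/13) = 12*(-5*1/13) = 12*(-5/13) = -60/13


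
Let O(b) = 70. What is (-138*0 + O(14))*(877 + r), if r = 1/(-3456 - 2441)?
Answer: 362016760/5897 ≈ 61390.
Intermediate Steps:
r = -1/5897 (r = 1/(-5897) = -1/5897 ≈ -0.00016958)
(-138*0 + O(14))*(877 + r) = (-138*0 + 70)*(877 - 1/5897) = (0 + 70)*(5171668/5897) = 70*(5171668/5897) = 362016760/5897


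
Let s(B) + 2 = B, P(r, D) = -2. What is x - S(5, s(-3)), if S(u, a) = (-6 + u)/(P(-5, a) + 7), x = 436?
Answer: 2181/5 ≈ 436.20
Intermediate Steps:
s(B) = -2 + B
S(u, a) = -6/5 + u/5 (S(u, a) = (-6 + u)/(-2 + 7) = (-6 + u)/5 = (-6 + u)*(1/5) = -6/5 + u/5)
x - S(5, s(-3)) = 436 - (-6/5 + (1/5)*5) = 436 - (-6/5 + 1) = 436 - 1*(-1/5) = 436 + 1/5 = 2181/5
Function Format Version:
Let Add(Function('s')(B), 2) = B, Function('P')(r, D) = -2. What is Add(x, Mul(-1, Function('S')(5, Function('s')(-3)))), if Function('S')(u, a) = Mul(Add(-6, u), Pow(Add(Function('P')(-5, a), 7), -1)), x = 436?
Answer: Rational(2181, 5) ≈ 436.20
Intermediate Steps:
Function('s')(B) = Add(-2, B)
Function('S')(u, a) = Add(Rational(-6, 5), Mul(Rational(1, 5), u)) (Function('S')(u, a) = Mul(Add(-6, u), Pow(Add(-2, 7), -1)) = Mul(Add(-6, u), Pow(5, -1)) = Mul(Add(-6, u), Rational(1, 5)) = Add(Rational(-6, 5), Mul(Rational(1, 5), u)))
Add(x, Mul(-1, Function('S')(5, Function('s')(-3)))) = Add(436, Mul(-1, Add(Rational(-6, 5), Mul(Rational(1, 5), 5)))) = Add(436, Mul(-1, Add(Rational(-6, 5), 1))) = Add(436, Mul(-1, Rational(-1, 5))) = Add(436, Rational(1, 5)) = Rational(2181, 5)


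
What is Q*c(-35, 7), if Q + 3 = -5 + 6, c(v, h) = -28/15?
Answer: 56/15 ≈ 3.7333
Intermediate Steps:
c(v, h) = -28/15 (c(v, h) = -28*1/15 = -28/15)
Q = -2 (Q = -3 + (-5 + 6) = -3 + 1 = -2)
Q*c(-35, 7) = -2*(-28/15) = 56/15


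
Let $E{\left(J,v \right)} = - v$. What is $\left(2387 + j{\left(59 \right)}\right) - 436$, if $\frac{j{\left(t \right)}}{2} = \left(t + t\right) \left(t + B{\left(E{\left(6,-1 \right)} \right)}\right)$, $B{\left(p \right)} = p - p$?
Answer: $15875$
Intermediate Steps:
$B{\left(p \right)} = 0$
$j{\left(t \right)} = 4 t^{2}$ ($j{\left(t \right)} = 2 \left(t + t\right) \left(t + 0\right) = 2 \cdot 2 t t = 2 \cdot 2 t^{2} = 4 t^{2}$)
$\left(2387 + j{\left(59 \right)}\right) - 436 = \left(2387 + 4 \cdot 59^{2}\right) - 436 = \left(2387 + 4 \cdot 3481\right) - 436 = \left(2387 + 13924\right) - 436 = 16311 - 436 = 15875$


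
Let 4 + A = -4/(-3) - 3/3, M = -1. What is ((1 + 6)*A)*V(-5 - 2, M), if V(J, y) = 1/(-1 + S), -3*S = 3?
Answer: 77/6 ≈ 12.833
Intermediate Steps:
S = -1 (S = -⅓*3 = -1)
A = -11/3 (A = -4 + (-4/(-3) - 3/3) = -4 + (-4*(-⅓) - 3*⅓) = -4 + (4/3 - 1) = -4 + ⅓ = -11/3 ≈ -3.6667)
V(J, y) = -½ (V(J, y) = 1/(-1 - 1) = 1/(-2) = -½)
((1 + 6)*A)*V(-5 - 2, M) = ((1 + 6)*(-11/3))*(-½) = (7*(-11/3))*(-½) = -77/3*(-½) = 77/6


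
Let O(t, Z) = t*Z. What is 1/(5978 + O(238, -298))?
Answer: -1/64946 ≈ -1.5397e-5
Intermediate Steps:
O(t, Z) = Z*t
1/(5978 + O(238, -298)) = 1/(5978 - 298*238) = 1/(5978 - 70924) = 1/(-64946) = -1/64946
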